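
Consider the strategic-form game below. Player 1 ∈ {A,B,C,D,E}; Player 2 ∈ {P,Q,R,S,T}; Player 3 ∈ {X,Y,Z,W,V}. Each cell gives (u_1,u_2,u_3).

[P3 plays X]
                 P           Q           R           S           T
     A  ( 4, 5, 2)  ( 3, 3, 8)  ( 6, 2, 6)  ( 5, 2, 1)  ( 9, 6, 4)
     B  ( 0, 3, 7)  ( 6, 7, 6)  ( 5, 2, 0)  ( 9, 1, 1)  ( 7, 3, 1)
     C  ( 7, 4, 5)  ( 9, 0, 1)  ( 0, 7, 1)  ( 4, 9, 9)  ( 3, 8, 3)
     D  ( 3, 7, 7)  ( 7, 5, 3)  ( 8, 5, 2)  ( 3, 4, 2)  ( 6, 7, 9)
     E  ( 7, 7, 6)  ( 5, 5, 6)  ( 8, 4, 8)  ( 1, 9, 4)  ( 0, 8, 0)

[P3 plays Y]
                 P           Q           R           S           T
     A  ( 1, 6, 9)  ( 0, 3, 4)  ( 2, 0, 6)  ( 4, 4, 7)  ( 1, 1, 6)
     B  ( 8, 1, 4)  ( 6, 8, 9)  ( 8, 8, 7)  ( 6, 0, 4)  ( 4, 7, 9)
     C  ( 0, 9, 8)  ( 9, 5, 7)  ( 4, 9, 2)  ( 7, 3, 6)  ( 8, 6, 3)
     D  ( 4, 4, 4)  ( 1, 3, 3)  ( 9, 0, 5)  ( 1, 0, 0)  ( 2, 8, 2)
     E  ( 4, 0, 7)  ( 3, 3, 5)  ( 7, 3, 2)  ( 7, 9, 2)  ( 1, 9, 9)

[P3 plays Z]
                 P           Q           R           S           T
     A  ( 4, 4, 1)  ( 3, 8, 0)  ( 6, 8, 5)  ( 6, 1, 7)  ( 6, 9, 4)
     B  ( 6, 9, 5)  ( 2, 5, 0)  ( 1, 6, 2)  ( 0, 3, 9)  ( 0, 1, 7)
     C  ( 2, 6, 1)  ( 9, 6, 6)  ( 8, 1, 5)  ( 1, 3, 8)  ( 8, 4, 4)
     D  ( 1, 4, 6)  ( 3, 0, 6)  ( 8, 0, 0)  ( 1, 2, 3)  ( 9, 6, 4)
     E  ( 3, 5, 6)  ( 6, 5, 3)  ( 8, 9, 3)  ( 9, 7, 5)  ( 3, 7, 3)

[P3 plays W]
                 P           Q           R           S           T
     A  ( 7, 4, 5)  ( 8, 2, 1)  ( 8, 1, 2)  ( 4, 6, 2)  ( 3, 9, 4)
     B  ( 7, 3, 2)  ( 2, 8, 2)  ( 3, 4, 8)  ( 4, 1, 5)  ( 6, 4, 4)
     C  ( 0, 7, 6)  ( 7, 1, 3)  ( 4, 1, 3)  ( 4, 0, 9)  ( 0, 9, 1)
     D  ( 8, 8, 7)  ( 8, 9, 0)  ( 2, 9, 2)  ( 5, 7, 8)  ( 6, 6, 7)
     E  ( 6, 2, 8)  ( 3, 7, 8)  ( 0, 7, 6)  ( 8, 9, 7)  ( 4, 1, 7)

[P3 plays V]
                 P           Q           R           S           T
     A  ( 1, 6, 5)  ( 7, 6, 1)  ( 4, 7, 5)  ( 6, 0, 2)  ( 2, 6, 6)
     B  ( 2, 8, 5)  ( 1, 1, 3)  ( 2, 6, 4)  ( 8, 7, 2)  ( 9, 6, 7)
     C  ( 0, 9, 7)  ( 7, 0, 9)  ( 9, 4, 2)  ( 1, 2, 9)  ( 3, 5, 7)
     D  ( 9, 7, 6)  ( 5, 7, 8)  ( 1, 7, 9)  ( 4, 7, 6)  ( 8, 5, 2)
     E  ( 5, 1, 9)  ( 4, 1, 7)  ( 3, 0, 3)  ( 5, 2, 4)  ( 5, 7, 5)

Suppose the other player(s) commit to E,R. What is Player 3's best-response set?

BR_3 = {X}

u_3(X vs E,R) = 8
u_3(Y vs E,R) = 2
u_3(Z vs E,R) = 3
u_3(W vs E,R) = 6
u_3(V vs E,R) = 3
max payoff 8 at {X}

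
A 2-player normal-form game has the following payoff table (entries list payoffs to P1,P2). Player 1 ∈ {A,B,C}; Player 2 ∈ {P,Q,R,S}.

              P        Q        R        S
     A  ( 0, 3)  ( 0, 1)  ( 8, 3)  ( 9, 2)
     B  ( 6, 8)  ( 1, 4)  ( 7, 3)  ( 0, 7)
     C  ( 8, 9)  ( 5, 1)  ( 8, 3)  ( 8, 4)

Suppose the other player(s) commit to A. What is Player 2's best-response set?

u_2(P vs A) = 3
u_2(Q vs A) = 1
u_2(R vs A) = 3
u_2(S vs A) = 2
max payoff 3 at {P,R}

BR_2 = {P,R}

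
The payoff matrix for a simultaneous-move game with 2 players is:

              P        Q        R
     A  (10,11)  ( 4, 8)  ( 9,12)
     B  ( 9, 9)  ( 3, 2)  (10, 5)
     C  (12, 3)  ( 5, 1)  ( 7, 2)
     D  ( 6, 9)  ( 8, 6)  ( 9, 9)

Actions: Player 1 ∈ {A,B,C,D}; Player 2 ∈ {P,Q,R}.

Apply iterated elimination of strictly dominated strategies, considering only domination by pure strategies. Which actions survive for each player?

Survivors P1:{A,B,C} P2:{P,R}

P2 drop Q (P beats it: A:11>8 B:9>2 C:3>1 D:9>6)
P1 drop D (B beats it: P:9>6 R:10>9)
P1→{A,B,C} P2→{P,R}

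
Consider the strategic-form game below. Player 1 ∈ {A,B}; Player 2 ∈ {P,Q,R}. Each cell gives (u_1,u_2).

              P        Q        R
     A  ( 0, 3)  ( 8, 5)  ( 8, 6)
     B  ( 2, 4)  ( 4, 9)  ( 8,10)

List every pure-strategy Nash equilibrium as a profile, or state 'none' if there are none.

(A,P): not NE [P1→B gives 2>0; P2→R gives 6>3]
(A,Q): not NE [P2→R gives 6>5]
(A,R): NE
(B,P): not NE [P2→R gives 10>4]
(B,Q): not NE [P1→A gives 8>4; P2→R gives 10>9]
(B,R): NE

NE set: (A,R), (B,R)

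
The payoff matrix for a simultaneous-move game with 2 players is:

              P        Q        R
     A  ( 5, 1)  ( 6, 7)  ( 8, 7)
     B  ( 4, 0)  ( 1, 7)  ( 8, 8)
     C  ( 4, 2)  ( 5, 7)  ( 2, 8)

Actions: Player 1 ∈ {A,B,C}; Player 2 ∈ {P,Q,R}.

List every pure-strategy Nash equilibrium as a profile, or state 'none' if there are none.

(A,P): not NE [P2→R gives 7>1]
(A,Q): NE
(A,R): NE
(B,P): not NE [P1→A gives 5>4; P2→R gives 8>0]
(B,Q): not NE [P1→A gives 6>1; P2→R gives 8>7]
(B,R): NE
(C,P): not NE [P1→A gives 5>4; P2→R gives 8>2]
(C,Q): not NE [P1→A gives 6>5; P2→R gives 8>7]
(C,R): not NE [P1→B gives 8>2]

Nash profiles: (A,Q), (A,R), (B,R)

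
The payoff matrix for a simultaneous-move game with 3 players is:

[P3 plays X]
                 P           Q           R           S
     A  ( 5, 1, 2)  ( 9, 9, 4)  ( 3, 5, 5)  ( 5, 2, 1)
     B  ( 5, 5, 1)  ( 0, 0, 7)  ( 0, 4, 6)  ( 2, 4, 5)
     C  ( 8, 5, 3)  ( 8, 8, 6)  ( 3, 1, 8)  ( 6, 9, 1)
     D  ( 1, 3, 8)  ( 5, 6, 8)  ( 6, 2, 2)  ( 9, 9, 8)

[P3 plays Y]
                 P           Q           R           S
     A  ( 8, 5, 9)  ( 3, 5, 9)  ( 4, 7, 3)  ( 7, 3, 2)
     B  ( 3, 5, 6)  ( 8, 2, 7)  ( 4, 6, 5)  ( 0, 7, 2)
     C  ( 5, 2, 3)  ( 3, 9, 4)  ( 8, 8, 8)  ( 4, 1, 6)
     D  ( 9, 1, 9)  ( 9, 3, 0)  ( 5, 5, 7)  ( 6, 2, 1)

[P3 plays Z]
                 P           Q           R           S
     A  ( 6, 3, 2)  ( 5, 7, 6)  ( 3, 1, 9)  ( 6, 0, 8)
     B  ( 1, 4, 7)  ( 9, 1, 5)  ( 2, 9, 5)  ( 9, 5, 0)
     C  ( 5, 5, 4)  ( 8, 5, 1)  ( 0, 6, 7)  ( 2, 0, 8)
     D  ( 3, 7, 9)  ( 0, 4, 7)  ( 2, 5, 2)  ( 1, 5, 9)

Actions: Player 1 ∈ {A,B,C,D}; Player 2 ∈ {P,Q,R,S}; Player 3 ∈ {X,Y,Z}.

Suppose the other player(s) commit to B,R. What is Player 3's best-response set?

u_3(X vs B,R) = 6
u_3(Y vs B,R) = 5
u_3(Z vs B,R) = 5
max payoff 6 at {X}

argmax u_3 = {X}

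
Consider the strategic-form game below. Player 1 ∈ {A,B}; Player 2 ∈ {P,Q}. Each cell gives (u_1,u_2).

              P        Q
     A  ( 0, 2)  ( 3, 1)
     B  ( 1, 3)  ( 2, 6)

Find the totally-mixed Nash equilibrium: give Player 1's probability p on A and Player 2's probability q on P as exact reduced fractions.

P1 indiff ⇒ q·0+(1-q)·3 = q·1+(1-q)·2 ⇒ q(-1) = (1-q)(-1) ⇒ q = 1/2
P2 indiff ⇒ p·2+(1-p)·3 = p·1+(1-p)·6 ⇒ p(1) = (1-p)(3) ⇒ p = 3/4

p=3/4, q=1/2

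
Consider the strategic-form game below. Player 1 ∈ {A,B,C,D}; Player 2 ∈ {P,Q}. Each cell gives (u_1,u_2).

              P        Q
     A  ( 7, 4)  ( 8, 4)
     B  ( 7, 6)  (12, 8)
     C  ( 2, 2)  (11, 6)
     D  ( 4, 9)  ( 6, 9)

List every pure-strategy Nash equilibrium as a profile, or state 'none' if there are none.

PSNE = {(A,P), (B,Q)}

(A,P): NE
(A,Q): not NE [P1→B gives 12>8]
(B,P): not NE [P2→Q gives 8>6]
(B,Q): NE
(C,P): not NE [P1→B gives 7>2; P2→Q gives 6>2]
(C,Q): not NE [P1→B gives 12>11]
(D,P): not NE [P1→B gives 7>4]
(D,Q): not NE [P1→B gives 12>6]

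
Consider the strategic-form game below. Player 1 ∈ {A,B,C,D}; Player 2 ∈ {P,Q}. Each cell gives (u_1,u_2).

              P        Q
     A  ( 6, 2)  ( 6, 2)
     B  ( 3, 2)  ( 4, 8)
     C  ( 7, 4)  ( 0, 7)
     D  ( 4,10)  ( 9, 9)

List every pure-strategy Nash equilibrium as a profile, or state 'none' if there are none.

Equilibria: none

(A,P): not NE [P1→C gives 7>6]
(A,Q): not NE [P1→D gives 9>6]
(B,P): not NE [P1→C gives 7>3; P2→Q gives 8>2]
(B,Q): not NE [P1→D gives 9>4]
(C,P): not NE [P2→Q gives 7>4]
(C,Q): not NE [P1→D gives 9>0]
(D,P): not NE [P1→C gives 7>4]
(D,Q): not NE [P2→P gives 10>9]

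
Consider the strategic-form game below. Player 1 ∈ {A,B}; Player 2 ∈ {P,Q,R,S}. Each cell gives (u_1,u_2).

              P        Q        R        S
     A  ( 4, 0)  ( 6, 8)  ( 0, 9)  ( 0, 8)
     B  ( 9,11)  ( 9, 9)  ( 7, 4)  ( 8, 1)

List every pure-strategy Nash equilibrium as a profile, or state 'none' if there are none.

(A,P): not NE [P1→B gives 9>4; P2→R gives 9>0]
(A,Q): not NE [P1→B gives 9>6; P2→R gives 9>8]
(A,R): not NE [P1→B gives 7>0]
(A,S): not NE [P1→B gives 8>0; P2→R gives 9>8]
(B,P): NE
(B,Q): not NE [P2→P gives 11>9]
(B,R): not NE [P2→P gives 11>4]
(B,S): not NE [P2→P gives 11>1]

PSNE = {(B,P)}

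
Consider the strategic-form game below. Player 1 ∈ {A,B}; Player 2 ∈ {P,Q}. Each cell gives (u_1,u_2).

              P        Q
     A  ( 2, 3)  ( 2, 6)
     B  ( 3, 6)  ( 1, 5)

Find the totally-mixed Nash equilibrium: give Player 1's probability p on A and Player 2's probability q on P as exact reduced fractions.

p=1/4, q=1/2

P1 indiff ⇒ q·2+(1-q)·2 = q·3+(1-q)·1 ⇒ q(-1) = (1-q)(-1) ⇒ q = 1/2
P2 indiff ⇒ p·3+(1-p)·6 = p·6+(1-p)·5 ⇒ p(-3) = (1-p)(-1) ⇒ p = 1/4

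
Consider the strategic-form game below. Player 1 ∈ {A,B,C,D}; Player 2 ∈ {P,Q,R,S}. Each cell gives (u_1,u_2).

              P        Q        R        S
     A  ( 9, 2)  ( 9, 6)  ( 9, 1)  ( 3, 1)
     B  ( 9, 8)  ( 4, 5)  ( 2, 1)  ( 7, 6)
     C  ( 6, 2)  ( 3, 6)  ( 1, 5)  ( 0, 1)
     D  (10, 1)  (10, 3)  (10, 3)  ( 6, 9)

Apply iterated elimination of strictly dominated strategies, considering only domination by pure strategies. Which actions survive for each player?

P1 drop A (D beats it: P:10>9 Q:10>9 R:10>9 S:6>3)
P1 drop C (B beats it: P:9>6 Q:4>3 R:2>1 S:7>0)
P2 drop Q (S beats it: B:6>5 D:9>3)
P2 drop R (S beats it: B:6>1 D:9>3)
P1→{B,D} P2→{P,S}

Survivors P1:{B,D} P2:{P,S}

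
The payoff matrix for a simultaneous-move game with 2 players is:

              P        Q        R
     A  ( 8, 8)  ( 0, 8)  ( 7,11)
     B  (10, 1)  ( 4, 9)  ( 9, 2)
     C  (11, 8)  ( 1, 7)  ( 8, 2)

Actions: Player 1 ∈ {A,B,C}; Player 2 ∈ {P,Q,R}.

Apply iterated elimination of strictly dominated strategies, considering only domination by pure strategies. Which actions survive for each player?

IESDS → P1:{B,C} P2:{P,Q}

P1 drop A (B beats it: P:10>8 Q:4>0 R:9>7)
P2 drop R (Q beats it: B:9>2 C:7>2)
P1→{B,C} P2→{P,Q}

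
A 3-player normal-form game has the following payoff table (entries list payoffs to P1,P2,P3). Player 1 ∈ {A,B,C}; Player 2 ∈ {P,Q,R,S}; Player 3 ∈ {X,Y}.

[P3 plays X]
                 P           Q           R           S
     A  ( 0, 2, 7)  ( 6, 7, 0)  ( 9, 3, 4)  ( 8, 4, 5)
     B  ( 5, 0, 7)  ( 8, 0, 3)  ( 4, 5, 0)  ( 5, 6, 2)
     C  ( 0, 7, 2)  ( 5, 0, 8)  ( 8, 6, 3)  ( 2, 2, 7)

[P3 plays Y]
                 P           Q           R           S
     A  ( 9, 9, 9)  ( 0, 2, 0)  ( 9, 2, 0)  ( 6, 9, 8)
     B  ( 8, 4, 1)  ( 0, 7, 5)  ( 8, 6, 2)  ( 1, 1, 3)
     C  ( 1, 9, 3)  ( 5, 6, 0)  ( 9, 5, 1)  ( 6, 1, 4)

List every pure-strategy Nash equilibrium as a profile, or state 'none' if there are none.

(A,P,X): not NE [P1→B gives 5>0; P2→Q gives 7>2; P3→Y gives 9>7]
(A,P,Y): NE
(A,Q,X): not NE [P1→B gives 8>6]
(A,Q,Y): not NE [P1→C gives 5>0; P2→S gives 9>2]
(A,R,X): not NE [P2→Q gives 7>3]
(A,R,Y): not NE [P2→S gives 9>2; P3→X gives 4>0]
(A,S,X): not NE [P2→Q gives 7>4; P3→Y gives 8>5]
(A,S,Y): NE
(B,P,X): not NE [P2→S gives 6>0]
(B,P,Y): not NE [P1→A gives 9>8; P2→Q gives 7>4; P3→X gives 7>1]
(B,Q,X): not NE [P2→S gives 6>0; P3→Y gives 5>3]
(B,Q,Y): not NE [P1→C gives 5>0]
(B,R,X): not NE [P1→A gives 9>4; P2→S gives 6>5; P3→Y gives 2>0]
(B,R,Y): not NE [P1→C gives 9>8; P2→Q gives 7>6]
(B,S,X): not NE [P1→A gives 8>5; P3→Y gives 3>2]
(B,S,Y): not NE [P1→C gives 6>1; P2→Q gives 7>1]
(C,P,X): not NE [P1→B gives 5>0; P3→Y gives 3>2]
(C,P,Y): not NE [P1→A gives 9>1]
(C,Q,X): not NE [P1→B gives 8>5; P2→P gives 7>0]
(C,Q,Y): not NE [P2→P gives 9>6; P3→X gives 8>0]
(C,R,X): not NE [P1→A gives 9>8; P2→P gives 7>6]
(C,R,Y): not NE [P2→P gives 9>5; P3→X gives 3>1]
(C,S,X): not NE [P1→A gives 8>2; P2→P gives 7>2]
(C,S,Y): not NE [P2→P gives 9>1; P3→X gives 7>4]

PSNE = {(A,P,Y), (A,S,Y)}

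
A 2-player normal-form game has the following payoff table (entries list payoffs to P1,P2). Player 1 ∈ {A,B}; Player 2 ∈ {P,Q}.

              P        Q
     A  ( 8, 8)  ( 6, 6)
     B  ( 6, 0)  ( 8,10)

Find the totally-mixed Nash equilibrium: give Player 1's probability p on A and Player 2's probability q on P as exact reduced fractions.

P1 mixes 5/6 on A; P2 mixes 1/2 on P

P1 indiff ⇒ q·8+(1-q)·6 = q·6+(1-q)·8 ⇒ q(2) = (1-q)(2) ⇒ q = 1/2
P2 indiff ⇒ p·8+(1-p)·0 = p·6+(1-p)·10 ⇒ p(2) = (1-p)(10) ⇒ p = 5/6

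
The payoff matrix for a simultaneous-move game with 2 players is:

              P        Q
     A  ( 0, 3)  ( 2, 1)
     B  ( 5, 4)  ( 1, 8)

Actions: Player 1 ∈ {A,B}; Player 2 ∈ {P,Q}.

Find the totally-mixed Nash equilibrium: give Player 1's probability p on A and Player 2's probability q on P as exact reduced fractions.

P1 mixes 2/3 on A; P2 mixes 1/6 on P

P1 indiff ⇒ q·0+(1-q)·2 = q·5+(1-q)·1 ⇒ q(-5) = (1-q)(-1) ⇒ q = 1/6
P2 indiff ⇒ p·3+(1-p)·4 = p·1+(1-p)·8 ⇒ p(2) = (1-p)(4) ⇒ p = 2/3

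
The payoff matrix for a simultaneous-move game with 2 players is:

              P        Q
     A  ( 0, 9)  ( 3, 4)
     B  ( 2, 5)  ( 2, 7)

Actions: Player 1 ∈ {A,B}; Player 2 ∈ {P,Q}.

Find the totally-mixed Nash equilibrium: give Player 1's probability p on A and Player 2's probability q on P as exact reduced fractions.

P1 mixes 2/7 on A; P2 mixes 1/3 on P

P1 indiff ⇒ q·0+(1-q)·3 = q·2+(1-q)·2 ⇒ q(-2) = (1-q)(-1) ⇒ q = 1/3
P2 indiff ⇒ p·9+(1-p)·5 = p·4+(1-p)·7 ⇒ p(5) = (1-p)(2) ⇒ p = 2/7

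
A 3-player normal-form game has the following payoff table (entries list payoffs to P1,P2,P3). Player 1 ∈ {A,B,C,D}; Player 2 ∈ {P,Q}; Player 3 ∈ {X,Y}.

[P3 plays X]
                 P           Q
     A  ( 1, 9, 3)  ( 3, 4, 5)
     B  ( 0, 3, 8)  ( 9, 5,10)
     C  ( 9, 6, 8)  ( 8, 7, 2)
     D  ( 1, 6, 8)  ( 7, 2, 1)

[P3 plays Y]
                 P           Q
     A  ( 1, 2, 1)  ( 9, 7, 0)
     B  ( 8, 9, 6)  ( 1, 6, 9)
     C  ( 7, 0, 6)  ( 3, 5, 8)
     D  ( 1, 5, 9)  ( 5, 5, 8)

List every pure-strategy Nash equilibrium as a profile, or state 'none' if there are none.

(A,P,X): not NE [P1→C gives 9>1]
(A,P,Y): not NE [P1→B gives 8>1; P2→Q gives 7>2; P3→X gives 3>1]
(A,Q,X): not NE [P1→B gives 9>3; P2→P gives 9>4]
(A,Q,Y): not NE [P3→X gives 5>0]
(B,P,X): not NE [P1→C gives 9>0; P2→Q gives 5>3]
(B,P,Y): not NE [P3→X gives 8>6]
(B,Q,X): NE
(B,Q,Y): not NE [P1→A gives 9>1; P2→P gives 9>6; P3→X gives 10>9]
(C,P,X): not NE [P2→Q gives 7>6]
(C,P,Y): not NE [P1→B gives 8>7; P2→Q gives 5>0; P3→X gives 8>6]
(C,Q,X): not NE [P1→B gives 9>8; P3→Y gives 8>2]
(C,Q,Y): not NE [P1→A gives 9>3]
(D,P,X): not NE [P1→C gives 9>1; P3→Y gives 9>8]
(D,P,Y): not NE [P1→B gives 8>1]
(D,Q,X): not NE [P1→B gives 9>7; P2→P gives 6>2; P3→Y gives 8>1]
(D,Q,Y): not NE [P1→A gives 9>5]

PSNE = {(B,Q,X)}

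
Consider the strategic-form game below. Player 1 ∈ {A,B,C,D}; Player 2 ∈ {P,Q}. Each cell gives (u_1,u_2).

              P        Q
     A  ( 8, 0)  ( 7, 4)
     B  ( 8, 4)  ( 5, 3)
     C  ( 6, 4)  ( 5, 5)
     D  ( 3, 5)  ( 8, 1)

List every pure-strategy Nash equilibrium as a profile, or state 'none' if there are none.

PSNE = {(B,P)}

(A,P): not NE [P2→Q gives 4>0]
(A,Q): not NE [P1→D gives 8>7]
(B,P): NE
(B,Q): not NE [P1→D gives 8>5; P2→P gives 4>3]
(C,P): not NE [P1→B gives 8>6; P2→Q gives 5>4]
(C,Q): not NE [P1→D gives 8>5]
(D,P): not NE [P1→B gives 8>3]
(D,Q): not NE [P2→P gives 5>1]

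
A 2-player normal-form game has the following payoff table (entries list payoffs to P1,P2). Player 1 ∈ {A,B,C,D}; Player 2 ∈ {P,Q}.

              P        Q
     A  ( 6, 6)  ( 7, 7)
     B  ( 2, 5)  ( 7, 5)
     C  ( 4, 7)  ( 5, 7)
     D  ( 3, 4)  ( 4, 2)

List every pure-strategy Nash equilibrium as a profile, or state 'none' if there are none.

(A,P): not NE [P2→Q gives 7>6]
(A,Q): NE
(B,P): not NE [P1→A gives 6>2]
(B,Q): NE
(C,P): not NE [P1→A gives 6>4]
(C,Q): not NE [P1→B gives 7>5]
(D,P): not NE [P1→A gives 6>3]
(D,Q): not NE [P1→B gives 7>4; P2→P gives 4>2]

Nash profiles: (A,Q), (B,Q)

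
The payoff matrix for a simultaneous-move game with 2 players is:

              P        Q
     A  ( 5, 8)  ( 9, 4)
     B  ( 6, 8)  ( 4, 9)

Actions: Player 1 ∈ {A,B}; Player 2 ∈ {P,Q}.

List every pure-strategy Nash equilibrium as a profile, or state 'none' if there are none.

No pure NE.

(A,P): not NE [P1→B gives 6>5]
(A,Q): not NE [P2→P gives 8>4]
(B,P): not NE [P2→Q gives 9>8]
(B,Q): not NE [P1→A gives 9>4]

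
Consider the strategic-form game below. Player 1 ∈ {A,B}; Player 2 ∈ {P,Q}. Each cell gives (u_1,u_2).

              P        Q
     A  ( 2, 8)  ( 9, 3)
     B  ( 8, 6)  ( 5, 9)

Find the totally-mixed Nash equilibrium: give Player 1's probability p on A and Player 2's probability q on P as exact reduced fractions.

P1 mixes 3/8 on A; P2 mixes 2/5 on P

P1 indiff ⇒ q·2+(1-q)·9 = q·8+(1-q)·5 ⇒ q(-6) = (1-q)(-4) ⇒ q = 2/5
P2 indiff ⇒ p·8+(1-p)·6 = p·3+(1-p)·9 ⇒ p(5) = (1-p)(3) ⇒ p = 3/8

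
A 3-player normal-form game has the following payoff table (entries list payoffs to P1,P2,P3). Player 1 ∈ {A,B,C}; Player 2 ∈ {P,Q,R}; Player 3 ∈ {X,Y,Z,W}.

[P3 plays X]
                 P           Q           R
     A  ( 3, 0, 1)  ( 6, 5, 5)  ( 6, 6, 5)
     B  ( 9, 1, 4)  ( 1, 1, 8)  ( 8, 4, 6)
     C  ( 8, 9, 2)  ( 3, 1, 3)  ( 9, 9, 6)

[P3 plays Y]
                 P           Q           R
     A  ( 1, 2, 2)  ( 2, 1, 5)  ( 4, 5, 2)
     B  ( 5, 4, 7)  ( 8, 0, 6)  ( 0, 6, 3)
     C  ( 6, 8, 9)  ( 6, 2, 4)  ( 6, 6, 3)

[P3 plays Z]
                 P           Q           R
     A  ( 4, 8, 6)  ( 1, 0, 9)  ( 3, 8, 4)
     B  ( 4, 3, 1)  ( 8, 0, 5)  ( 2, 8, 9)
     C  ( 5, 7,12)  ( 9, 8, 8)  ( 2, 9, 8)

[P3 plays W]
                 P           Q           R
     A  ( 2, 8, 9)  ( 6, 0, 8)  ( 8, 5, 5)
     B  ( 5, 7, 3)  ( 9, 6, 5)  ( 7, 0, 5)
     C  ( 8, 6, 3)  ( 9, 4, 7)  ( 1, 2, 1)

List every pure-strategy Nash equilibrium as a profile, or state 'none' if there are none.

PSNE: ∅

(A,P,X): not NE [P1→B gives 9>3; P2→R gives 6>0; P3→W gives 9>1]
(A,P,Y): not NE [P1→C gives 6>1; P2→R gives 5>2; P3→W gives 9>2]
(A,P,Z): not NE [P1→C gives 5>4; P3→W gives 9>6]
(A,P,W): not NE [P1→C gives 8>2]
(A,Q,X): not NE [P2→R gives 6>5; P3→Z gives 9>5]
(A,Q,Y): not NE [P1→B gives 8>2; P2→R gives 5>1; P3→Z gives 9>5]
(A,Q,Z): not NE [P1→C gives 9>1; P2→R gives 8>0]
(A,Q,W): not NE [P1→C gives 9>6; P2→P gives 8>0; P3→Z gives 9>8]
(A,R,X): not NE [P1→C gives 9>6]
(A,R,Y): not NE [P1→C gives 6>4; P3→W gives 5>2]
(A,R,Z): not NE [P3→W gives 5>4]
(A,R,W): not NE [P2→P gives 8>5]
(B,P,X): not NE [P2→R gives 4>1; P3→Y gives 7>4]
(B,P,Y): not NE [P1→C gives 6>5; P2→R gives 6>4]
(B,P,Z): not NE [P1→C gives 5>4; P2→R gives 8>3; P3→Y gives 7>1]
(B,P,W): not NE [P1→C gives 8>5; P3→Y gives 7>3]
(B,Q,X): not NE [P1→A gives 6>1; P2→R gives 4>1]
(B,Q,Y): not NE [P2→R gives 6>0; P3→X gives 8>6]
(B,Q,Z): not NE [P1→C gives 9>8; P2→R gives 8>0; P3→X gives 8>5]
(B,Q,W): not NE [P2→P gives 7>6; P3→X gives 8>5]
(B,R,X): not NE [P1→C gives 9>8; P3→Z gives 9>6]
(B,R,Y): not NE [P1→C gives 6>0; P3→Z gives 9>3]
(B,R,Z): not NE [P1→A gives 3>2]
(B,R,W): not NE [P1→A gives 8>7; P2→P gives 7>0; P3→Z gives 9>5]
(C,P,X): not NE [P1→B gives 9>8; P3→Z gives 12>2]
(C,P,Y): not NE [P3→Z gives 12>9]
(C,P,Z): not NE [P2→R gives 9>7]
(C,P,W): not NE [P3→Z gives 12>3]
(C,Q,X): not NE [P1→A gives 6>3; P2→R gives 9>1; P3→Z gives 8>3]
(C,Q,Y): not NE [P1→B gives 8>6; P2→P gives 8>2; P3→Z gives 8>4]
(C,Q,Z): not NE [P2→R gives 9>8]
(C,Q,W): not NE [P2→P gives 6>4; P3→Z gives 8>7]
(C,R,X): not NE [P3→Z gives 8>6]
(C,R,Y): not NE [P2→P gives 8>6; P3→Z gives 8>3]
(C,R,Z): not NE [P1→A gives 3>2]
(C,R,W): not NE [P1→A gives 8>1; P2→P gives 6>2; P3→Z gives 8>1]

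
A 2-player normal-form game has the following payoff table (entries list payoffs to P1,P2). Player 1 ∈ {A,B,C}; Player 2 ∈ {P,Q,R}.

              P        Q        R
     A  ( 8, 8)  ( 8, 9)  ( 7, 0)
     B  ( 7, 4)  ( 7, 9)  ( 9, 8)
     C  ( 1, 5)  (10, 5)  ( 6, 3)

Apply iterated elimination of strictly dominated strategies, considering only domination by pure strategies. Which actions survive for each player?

P2 drop R (Q beats it: A:9>0 B:9>8 C:5>3)
P1 drop B (A beats it: P:8>7 Q:8>7)
P1→{A,C} P2→{P,Q}

Survivors P1:{A,C} P2:{P,Q}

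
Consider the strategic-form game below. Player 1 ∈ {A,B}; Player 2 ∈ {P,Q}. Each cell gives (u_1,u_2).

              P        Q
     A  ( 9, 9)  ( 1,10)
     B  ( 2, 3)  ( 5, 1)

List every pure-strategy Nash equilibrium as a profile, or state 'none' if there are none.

Equilibria: none

(A,P): not NE [P2→Q gives 10>9]
(A,Q): not NE [P1→B gives 5>1]
(B,P): not NE [P1→A gives 9>2]
(B,Q): not NE [P2→P gives 3>1]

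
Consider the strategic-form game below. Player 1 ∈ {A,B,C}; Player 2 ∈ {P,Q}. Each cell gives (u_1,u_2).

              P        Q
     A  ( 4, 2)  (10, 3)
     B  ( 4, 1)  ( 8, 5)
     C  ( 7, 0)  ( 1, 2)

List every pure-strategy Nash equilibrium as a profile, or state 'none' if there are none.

(A,P): not NE [P1→C gives 7>4; P2→Q gives 3>2]
(A,Q): NE
(B,P): not NE [P1→C gives 7>4; P2→Q gives 5>1]
(B,Q): not NE [P1→A gives 10>8]
(C,P): not NE [P2→Q gives 2>0]
(C,Q): not NE [P1→A gives 10>1]

NE set: (A,Q)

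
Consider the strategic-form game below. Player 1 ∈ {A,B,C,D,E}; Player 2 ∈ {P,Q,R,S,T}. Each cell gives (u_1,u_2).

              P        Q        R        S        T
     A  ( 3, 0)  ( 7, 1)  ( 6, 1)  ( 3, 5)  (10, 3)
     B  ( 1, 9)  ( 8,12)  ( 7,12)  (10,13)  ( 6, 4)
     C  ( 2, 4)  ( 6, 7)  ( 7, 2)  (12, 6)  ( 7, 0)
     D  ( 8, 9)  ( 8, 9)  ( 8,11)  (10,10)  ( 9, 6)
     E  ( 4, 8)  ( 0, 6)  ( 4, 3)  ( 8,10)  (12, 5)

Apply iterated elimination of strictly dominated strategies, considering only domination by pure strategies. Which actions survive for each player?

IESDS → P1:{B,C,D} P2:{Q,R,S}

P2 drop P (S beats it: A:5>0 B:13>9 C:6>4 D:10>9 E:10>8)
P2 drop T (S beats it: A:5>3 B:13>4 C:6>0 D:10>6 E:10>5)
P1 drop A (B beats it: Q:8>7 R:7>6 S:10>3)
P1 drop E (B beats it: Q:8>0 R:7>4 S:10>8)
P1→{B,C,D} P2→{Q,R,S}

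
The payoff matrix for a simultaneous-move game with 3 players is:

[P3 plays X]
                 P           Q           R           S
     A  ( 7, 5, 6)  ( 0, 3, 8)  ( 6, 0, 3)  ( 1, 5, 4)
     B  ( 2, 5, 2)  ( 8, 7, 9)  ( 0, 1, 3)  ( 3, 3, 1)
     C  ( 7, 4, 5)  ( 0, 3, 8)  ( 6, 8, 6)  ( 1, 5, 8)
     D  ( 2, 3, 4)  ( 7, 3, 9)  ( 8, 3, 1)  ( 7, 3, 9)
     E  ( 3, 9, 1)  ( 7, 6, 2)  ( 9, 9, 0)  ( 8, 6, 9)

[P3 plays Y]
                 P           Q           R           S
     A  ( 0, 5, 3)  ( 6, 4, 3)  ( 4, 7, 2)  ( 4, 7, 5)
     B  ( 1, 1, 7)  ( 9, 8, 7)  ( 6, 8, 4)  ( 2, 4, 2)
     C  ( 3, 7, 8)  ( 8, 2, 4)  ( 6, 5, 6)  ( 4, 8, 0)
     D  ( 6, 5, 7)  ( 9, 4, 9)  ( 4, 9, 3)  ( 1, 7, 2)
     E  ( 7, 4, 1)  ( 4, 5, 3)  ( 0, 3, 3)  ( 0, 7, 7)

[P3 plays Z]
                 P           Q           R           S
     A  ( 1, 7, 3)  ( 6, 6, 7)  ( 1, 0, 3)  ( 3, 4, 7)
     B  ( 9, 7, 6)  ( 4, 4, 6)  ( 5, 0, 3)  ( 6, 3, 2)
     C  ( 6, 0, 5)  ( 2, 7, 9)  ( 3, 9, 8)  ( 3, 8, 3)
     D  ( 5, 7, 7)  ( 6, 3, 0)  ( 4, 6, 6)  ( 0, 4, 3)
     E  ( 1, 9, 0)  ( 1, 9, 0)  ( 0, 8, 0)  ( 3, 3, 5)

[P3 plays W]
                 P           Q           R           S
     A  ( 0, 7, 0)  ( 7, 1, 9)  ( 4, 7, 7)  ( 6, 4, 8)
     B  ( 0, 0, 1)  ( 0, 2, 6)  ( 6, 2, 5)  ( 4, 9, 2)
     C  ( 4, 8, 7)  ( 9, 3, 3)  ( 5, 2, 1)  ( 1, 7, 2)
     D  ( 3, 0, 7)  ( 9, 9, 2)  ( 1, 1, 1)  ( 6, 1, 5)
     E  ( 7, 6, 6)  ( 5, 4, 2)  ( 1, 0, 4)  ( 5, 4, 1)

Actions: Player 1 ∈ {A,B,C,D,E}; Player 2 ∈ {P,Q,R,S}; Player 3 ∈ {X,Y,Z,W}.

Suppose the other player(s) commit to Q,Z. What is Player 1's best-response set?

u_1(A vs Q,Z) = 6
u_1(B vs Q,Z) = 4
u_1(C vs Q,Z) = 2
u_1(D vs Q,Z) = 6
u_1(E vs Q,Z) = 1
max payoff 6 at {A,D}

argmax u_1 = {A,D}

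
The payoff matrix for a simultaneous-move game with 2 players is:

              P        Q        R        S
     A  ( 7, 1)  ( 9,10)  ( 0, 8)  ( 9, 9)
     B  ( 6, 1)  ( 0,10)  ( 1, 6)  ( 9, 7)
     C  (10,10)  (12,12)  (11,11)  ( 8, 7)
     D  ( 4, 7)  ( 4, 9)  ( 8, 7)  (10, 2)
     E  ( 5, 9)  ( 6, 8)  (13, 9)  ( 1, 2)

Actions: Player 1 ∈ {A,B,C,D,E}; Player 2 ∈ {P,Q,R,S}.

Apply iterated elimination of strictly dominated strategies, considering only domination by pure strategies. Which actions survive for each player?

Remaining: P1:{C,E} P2:{P,Q,R}

P2 drop S (Q beats it: A:10>9 B:10>7 C:12>7 D:9>2 E:8>2)
P1 drop A (C beats it: P:10>7 Q:12>9 R:11>0)
P1 drop B (C beats it: P:10>6 Q:12>0 R:11>1)
P1 drop D (C beats it: P:10>4 Q:12>4 R:11>8)
P1→{C,E} P2→{P,Q,R}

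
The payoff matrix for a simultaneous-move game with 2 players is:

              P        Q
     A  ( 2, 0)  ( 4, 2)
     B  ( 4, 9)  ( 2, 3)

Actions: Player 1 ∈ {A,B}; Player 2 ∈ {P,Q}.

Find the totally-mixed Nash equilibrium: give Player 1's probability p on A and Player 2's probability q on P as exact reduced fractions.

P1 mixes 3/4 on A; P2 mixes 1/2 on P

P1 indiff ⇒ q·2+(1-q)·4 = q·4+(1-q)·2 ⇒ q(-2) = (1-q)(-2) ⇒ q = 1/2
P2 indiff ⇒ p·0+(1-p)·9 = p·2+(1-p)·3 ⇒ p(-2) = (1-p)(-6) ⇒ p = 3/4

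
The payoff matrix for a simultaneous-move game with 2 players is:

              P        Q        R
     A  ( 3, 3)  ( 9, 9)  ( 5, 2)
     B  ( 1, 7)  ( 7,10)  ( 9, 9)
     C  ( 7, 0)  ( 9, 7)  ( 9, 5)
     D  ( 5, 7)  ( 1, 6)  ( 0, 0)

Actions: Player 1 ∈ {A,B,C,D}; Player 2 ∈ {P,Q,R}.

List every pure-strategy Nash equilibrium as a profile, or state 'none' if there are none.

Nash profiles: (A,Q), (C,Q)

(A,P): not NE [P1→C gives 7>3; P2→Q gives 9>3]
(A,Q): NE
(A,R): not NE [P1→C gives 9>5; P2→Q gives 9>2]
(B,P): not NE [P1→C gives 7>1; P2→Q gives 10>7]
(B,Q): not NE [P1→C gives 9>7]
(B,R): not NE [P2→Q gives 10>9]
(C,P): not NE [P2→Q gives 7>0]
(C,Q): NE
(C,R): not NE [P2→Q gives 7>5]
(D,P): not NE [P1→C gives 7>5]
(D,Q): not NE [P1→C gives 9>1; P2→P gives 7>6]
(D,R): not NE [P1→C gives 9>0; P2→P gives 7>0]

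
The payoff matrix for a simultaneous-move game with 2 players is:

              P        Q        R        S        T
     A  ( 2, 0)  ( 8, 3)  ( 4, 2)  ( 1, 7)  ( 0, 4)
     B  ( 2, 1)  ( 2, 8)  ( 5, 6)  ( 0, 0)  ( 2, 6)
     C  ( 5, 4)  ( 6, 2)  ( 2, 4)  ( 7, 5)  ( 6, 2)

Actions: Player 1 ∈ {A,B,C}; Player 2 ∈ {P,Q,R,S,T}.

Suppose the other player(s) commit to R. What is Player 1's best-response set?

u_1(A vs R) = 4
u_1(B vs R) = 5
u_1(C vs R) = 2
max payoff 5 at {B}

argmax u_1 = {B}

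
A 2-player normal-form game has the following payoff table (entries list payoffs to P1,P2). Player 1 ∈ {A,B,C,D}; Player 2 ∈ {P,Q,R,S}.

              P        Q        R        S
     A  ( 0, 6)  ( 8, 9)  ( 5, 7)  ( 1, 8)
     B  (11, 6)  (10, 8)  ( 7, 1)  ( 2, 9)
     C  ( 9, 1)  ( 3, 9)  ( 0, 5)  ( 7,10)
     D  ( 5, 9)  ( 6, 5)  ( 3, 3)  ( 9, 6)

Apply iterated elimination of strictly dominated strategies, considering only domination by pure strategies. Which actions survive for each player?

Remaining: P1:{B,C,D} P2:{P,S}

P1 drop A (B beats it: P:11>0 Q:10>8 R:7>5 S:2>1)
P2 drop Q (S beats it: B:9>8 C:10>9 D:6>5)
P2 drop R (S beats it: B:9>1 C:10>5 D:6>3)
P1→{B,C,D} P2→{P,S}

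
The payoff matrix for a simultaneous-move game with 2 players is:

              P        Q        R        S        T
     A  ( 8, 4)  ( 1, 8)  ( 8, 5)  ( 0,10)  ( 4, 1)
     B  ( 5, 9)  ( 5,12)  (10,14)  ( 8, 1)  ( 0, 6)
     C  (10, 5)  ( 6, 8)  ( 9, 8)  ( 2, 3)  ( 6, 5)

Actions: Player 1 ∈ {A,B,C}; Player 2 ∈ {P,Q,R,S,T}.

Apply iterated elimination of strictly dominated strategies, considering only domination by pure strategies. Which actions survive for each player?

P1 drop A (C beats it: P:10>8 Q:6>1 R:9>8 S:2>0 T:6>4)
P2 drop P (Q beats it: B:12>9 C:8>5)
P2 drop S (Q beats it: B:12>1 C:8>3)
P2 drop T (Q beats it: B:12>6 C:8>5)
P1→{B,C} P2→{Q,R}

Survivors P1:{B,C} P2:{Q,R}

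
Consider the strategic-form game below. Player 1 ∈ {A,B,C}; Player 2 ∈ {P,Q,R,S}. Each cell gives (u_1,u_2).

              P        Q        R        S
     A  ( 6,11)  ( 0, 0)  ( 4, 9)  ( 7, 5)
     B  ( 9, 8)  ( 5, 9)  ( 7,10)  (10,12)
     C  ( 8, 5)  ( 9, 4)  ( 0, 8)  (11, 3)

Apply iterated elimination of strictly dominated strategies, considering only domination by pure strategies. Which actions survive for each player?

P1 drop A (B beats it: P:9>6 Q:5>0 R:7>4 S:10>7)
P2 drop P (R beats it: B:10>8 C:8>5)
P2 drop Q (R beats it: B:10>9 C:8>4)
P1→{B,C} P2→{R,S}

Remaining: P1:{B,C} P2:{R,S}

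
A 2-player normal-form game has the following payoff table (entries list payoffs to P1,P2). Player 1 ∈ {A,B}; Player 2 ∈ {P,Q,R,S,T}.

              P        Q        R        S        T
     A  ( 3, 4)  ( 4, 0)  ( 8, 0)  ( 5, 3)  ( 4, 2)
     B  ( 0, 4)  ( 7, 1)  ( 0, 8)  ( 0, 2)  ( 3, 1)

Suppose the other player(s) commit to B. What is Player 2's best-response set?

BR_2 = {R}

u_2(P vs B) = 4
u_2(Q vs B) = 1
u_2(R vs B) = 8
u_2(S vs B) = 2
u_2(T vs B) = 1
max payoff 8 at {R}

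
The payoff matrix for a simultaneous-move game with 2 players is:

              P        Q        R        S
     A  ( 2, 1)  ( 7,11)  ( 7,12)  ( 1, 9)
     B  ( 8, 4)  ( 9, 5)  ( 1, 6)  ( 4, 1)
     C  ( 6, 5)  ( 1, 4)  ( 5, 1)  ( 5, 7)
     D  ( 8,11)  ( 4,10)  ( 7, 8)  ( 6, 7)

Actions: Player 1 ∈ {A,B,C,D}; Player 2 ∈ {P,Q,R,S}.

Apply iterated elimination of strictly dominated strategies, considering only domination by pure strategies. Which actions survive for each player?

Survivors P1:{A,B,D} P2:{P,Q,R}

P1 drop C (D beats it: P:8>6 Q:4>1 R:7>5 S:6>5)
P2 drop S (Q beats it: A:11>9 B:5>1 D:10>7)
P1→{A,B,D} P2→{P,Q,R}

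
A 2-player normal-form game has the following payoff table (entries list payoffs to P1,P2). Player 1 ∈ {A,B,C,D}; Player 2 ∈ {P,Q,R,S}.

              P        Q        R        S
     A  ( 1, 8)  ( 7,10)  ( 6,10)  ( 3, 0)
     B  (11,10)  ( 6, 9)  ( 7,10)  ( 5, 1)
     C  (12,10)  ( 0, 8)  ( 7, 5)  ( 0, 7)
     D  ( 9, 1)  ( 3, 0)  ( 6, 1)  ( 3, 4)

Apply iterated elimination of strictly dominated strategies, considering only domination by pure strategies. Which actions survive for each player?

P1 drop D (B beats it: P:11>9 Q:6>3 R:7>6 S:5>3)
P2 drop S (P beats it: A:8>0 B:10>1 C:10>7)
P1→{A,B,C} P2→{P,Q,R}

Survivors P1:{A,B,C} P2:{P,Q,R}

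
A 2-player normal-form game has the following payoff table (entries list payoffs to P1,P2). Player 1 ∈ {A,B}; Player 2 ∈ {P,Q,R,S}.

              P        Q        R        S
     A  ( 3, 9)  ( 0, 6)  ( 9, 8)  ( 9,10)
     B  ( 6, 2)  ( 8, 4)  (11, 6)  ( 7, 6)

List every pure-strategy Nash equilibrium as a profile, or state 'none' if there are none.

(A,P): not NE [P1→B gives 6>3; P2→S gives 10>9]
(A,Q): not NE [P1→B gives 8>0; P2→S gives 10>6]
(A,R): not NE [P1→B gives 11>9; P2→S gives 10>8]
(A,S): NE
(B,P): not NE [P2→S gives 6>2]
(B,Q): not NE [P2→S gives 6>4]
(B,R): NE
(B,S): not NE [P1→A gives 9>7]

Nash profiles: (A,S), (B,R)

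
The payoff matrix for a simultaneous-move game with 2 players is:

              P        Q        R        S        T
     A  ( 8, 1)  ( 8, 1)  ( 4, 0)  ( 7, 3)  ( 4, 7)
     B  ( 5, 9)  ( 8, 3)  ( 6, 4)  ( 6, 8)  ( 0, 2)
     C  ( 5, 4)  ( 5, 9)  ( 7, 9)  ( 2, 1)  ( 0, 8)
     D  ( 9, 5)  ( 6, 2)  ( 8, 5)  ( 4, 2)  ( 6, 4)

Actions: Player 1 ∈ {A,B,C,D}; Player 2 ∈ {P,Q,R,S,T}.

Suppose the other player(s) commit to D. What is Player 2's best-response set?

BR_2 = {P,R}

u_2(P vs D) = 5
u_2(Q vs D) = 2
u_2(R vs D) = 5
u_2(S vs D) = 2
u_2(T vs D) = 4
max payoff 5 at {P,R}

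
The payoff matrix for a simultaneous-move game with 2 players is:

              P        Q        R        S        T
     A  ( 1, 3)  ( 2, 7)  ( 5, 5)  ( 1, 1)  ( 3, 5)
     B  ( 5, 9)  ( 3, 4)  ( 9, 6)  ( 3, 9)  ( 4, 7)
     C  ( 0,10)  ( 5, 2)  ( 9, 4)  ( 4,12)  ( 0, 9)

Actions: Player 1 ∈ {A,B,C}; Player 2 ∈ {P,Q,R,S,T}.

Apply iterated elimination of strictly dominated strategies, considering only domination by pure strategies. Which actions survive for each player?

IESDS → P1:{B,C} P2:{P,S}

P1 drop A (B beats it: P:5>1 Q:3>2 R:9>5 S:3>1 T:4>3)
P2 drop Q (P beats it: B:9>4 C:10>2)
P2 drop R (P beats it: B:9>6 C:10>4)
P2 drop T (P beats it: B:9>7 C:10>9)
P1→{B,C} P2→{P,S}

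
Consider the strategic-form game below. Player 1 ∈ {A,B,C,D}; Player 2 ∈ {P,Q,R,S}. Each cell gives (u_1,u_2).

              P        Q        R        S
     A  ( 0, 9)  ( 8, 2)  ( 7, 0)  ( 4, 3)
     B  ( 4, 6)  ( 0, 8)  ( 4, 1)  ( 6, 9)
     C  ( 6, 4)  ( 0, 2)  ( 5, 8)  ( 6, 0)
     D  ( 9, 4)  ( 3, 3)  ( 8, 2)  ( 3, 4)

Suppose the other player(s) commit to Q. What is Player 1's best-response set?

argmax u_1 = {A}

u_1(A vs Q) = 8
u_1(B vs Q) = 0
u_1(C vs Q) = 0
u_1(D vs Q) = 3
max payoff 8 at {A}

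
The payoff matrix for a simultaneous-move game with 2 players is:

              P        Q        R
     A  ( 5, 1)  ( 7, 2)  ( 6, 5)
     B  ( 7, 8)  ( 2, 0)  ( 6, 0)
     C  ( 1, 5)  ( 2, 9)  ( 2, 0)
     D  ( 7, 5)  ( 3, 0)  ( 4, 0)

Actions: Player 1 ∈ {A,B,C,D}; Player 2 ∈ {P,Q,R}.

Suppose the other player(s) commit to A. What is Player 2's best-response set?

u_2(P vs A) = 1
u_2(Q vs A) = 2
u_2(R vs A) = 5
max payoff 5 at {R}

argmax u_2 = {R}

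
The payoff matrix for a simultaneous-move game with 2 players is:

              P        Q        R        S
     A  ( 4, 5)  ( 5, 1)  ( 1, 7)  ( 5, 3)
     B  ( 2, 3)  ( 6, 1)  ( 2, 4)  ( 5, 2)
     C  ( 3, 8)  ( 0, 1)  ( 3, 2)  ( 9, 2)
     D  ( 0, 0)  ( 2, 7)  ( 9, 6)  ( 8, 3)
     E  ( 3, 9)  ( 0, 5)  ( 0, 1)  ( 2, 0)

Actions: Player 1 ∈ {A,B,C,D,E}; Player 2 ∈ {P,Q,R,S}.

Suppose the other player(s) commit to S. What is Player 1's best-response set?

u_1(A vs S) = 5
u_1(B vs S) = 5
u_1(C vs S) = 9
u_1(D vs S) = 8
u_1(E vs S) = 2
max payoff 9 at {C}

argmax u_1 = {C}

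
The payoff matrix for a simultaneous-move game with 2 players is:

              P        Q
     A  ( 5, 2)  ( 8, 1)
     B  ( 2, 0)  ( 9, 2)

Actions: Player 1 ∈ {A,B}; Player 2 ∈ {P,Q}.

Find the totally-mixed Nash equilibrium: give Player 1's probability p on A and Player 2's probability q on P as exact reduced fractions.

p=2/3, q=1/4

P1 indiff ⇒ q·5+(1-q)·8 = q·2+(1-q)·9 ⇒ q(3) = (1-q)(1) ⇒ q = 1/4
P2 indiff ⇒ p·2+(1-p)·0 = p·1+(1-p)·2 ⇒ p(1) = (1-p)(2) ⇒ p = 2/3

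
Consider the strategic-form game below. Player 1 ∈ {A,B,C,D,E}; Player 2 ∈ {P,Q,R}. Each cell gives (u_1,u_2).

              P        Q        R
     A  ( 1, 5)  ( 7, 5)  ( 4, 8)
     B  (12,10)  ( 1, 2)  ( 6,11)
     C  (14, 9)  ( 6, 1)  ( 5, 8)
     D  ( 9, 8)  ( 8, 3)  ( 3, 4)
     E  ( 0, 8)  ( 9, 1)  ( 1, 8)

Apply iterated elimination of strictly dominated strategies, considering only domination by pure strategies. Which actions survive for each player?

P2 drop Q (R beats it: A:8>5 B:11>2 C:8>1 D:4>3 E:8>1)
P1 drop A (B beats it: P:12>1 R:6>4)
P1 drop D (B beats it: P:12>9 R:6>3)
P1 drop E (B beats it: P:12>0 R:6>1)
P1→{B,C} P2→{P,R}

IESDS → P1:{B,C} P2:{P,R}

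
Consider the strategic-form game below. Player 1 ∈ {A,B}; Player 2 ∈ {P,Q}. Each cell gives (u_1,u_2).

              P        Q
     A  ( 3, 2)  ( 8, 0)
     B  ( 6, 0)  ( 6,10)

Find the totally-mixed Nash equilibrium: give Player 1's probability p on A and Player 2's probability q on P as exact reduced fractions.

(p,q) = (5/6, 2/5)

P1 indiff ⇒ q·3+(1-q)·8 = q·6+(1-q)·6 ⇒ q(-3) = (1-q)(-2) ⇒ q = 2/5
P2 indiff ⇒ p·2+(1-p)·0 = p·0+(1-p)·10 ⇒ p(2) = (1-p)(10) ⇒ p = 5/6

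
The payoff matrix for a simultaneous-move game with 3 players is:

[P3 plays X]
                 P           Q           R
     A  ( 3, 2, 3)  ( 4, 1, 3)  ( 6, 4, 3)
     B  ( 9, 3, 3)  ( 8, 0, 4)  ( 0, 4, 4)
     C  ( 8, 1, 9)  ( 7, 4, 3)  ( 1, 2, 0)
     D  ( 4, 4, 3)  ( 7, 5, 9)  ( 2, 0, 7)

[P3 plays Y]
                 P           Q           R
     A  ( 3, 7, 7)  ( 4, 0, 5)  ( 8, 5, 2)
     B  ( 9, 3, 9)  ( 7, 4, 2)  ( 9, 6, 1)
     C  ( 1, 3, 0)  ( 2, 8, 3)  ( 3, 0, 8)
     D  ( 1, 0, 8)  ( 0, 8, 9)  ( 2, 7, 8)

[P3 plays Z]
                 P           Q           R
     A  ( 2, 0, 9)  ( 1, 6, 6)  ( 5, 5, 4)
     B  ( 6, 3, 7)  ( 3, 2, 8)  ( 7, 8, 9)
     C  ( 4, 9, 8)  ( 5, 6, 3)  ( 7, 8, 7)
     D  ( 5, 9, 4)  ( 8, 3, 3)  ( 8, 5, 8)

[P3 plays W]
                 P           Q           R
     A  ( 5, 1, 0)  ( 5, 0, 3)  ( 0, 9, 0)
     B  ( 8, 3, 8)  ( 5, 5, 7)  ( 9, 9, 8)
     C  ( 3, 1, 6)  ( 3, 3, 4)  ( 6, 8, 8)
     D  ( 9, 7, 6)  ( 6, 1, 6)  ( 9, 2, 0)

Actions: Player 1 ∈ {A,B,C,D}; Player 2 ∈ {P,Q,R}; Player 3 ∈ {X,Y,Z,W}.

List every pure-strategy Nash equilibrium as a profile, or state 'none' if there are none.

(A,P,X): not NE [P1→B gives 9>3; P2→R gives 4>2; P3→Z gives 9>3]
(A,P,Y): not NE [P1→B gives 9>3; P3→Z gives 9>7]
(A,P,Z): not NE [P1→B gives 6>2; P2→Q gives 6>0]
(A,P,W): not NE [P1→D gives 9>5; P2→R gives 9>1; P3→Z gives 9>0]
(A,Q,X): not NE [P1→B gives 8>4; P2→R gives 4>1; P3→Z gives 6>3]
(A,Q,Y): not NE [P1→B gives 7>4; P2→P gives 7>0; P3→Z gives 6>5]
(A,Q,Z): not NE [P1→D gives 8>1]
(A,Q,W): not NE [P1→D gives 6>5; P2→R gives 9>0; P3→Z gives 6>3]
(A,R,X): not NE [P3→Z gives 4>3]
(A,R,Y): not NE [P1→B gives 9>8; P2→P gives 7>5; P3→Z gives 4>2]
(A,R,Z): not NE [P1→D gives 8>5; P2→Q gives 6>5]
(A,R,W): not NE [P1→D gives 9>0; P3→Z gives 4>0]
(B,P,X): not NE [P2→R gives 4>3; P3→Y gives 9>3]
(B,P,Y): not NE [P2→R gives 6>3]
(B,P,Z): not NE [P2→R gives 8>3; P3→Y gives 9>7]
(B,P,W): not NE [P1→D gives 9>8; P2→R gives 9>3; P3→Y gives 9>8]
(B,Q,X): not NE [P2→R gives 4>0; P3→Z gives 8>4]
(B,Q,Y): not NE [P2→R gives 6>4; P3→Z gives 8>2]
(B,Q,Z): not NE [P1→D gives 8>3; P2→R gives 8>2]
(B,Q,W): not NE [P1→D gives 6>5; P2→R gives 9>5; P3→Z gives 8>7]
(B,R,X): not NE [P1→A gives 6>0; P3→Z gives 9>4]
(B,R,Y): not NE [P3→Z gives 9>1]
(B,R,Z): not NE [P1→D gives 8>7]
(B,R,W): not NE [P3→Z gives 9>8]
(C,P,X): not NE [P1→B gives 9>8; P2→Q gives 4>1]
(C,P,Y): not NE [P1→B gives 9>1; P2→Q gives 8>3; P3→X gives 9>0]
(C,P,Z): not NE [P1→B gives 6>4; P3→X gives 9>8]
(C,P,W): not NE [P1→D gives 9>3; P2→R gives 8>1; P3→X gives 9>6]
(C,Q,X): not NE [P1→B gives 8>7; P3→W gives 4>3]
(C,Q,Y): not NE [P1→B gives 7>2; P3→W gives 4>3]
(C,Q,Z): not NE [P1→D gives 8>5; P2→P gives 9>6; P3→W gives 4>3]
(C,Q,W): not NE [P1→D gives 6>3; P2→R gives 8>3]
(C,R,X): not NE [P1→A gives 6>1; P2→Q gives 4>2; P3→W gives 8>0]
(C,R,Y): not NE [P1→B gives 9>3; P2→Q gives 8>0]
(C,R,Z): not NE [P1→D gives 8>7; P2→P gives 9>8; P3→W gives 8>7]
(C,R,W): not NE [P1→D gives 9>6]
(D,P,X): not NE [P1→B gives 9>4; P2→Q gives 5>4; P3→Y gives 8>3]
(D,P,Y): not NE [P1→B gives 9>1; P2→Q gives 8>0]
(D,P,Z): not NE [P1→B gives 6>5; P3→Y gives 8>4]
(D,P,W): not NE [P3→Y gives 8>6]
(D,Q,X): not NE [P1→B gives 8>7]
(D,Q,Y): not NE [P1→B gives 7>0]
(D,Q,Z): not NE [P2→P gives 9>3; P3→Y gives 9>3]
(D,Q,W): not NE [P2→P gives 7>1; P3→Y gives 9>6]
(D,R,X): not NE [P1→A gives 6>2; P2→Q gives 5>0; P3→Z gives 8>7]
(D,R,Y): not NE [P1→B gives 9>2; P2→Q gives 8>7]
(D,R,Z): not NE [P2→P gives 9>5]
(D,R,W): not NE [P2→P gives 7>2; P3→Z gives 8>0]

No pure NE.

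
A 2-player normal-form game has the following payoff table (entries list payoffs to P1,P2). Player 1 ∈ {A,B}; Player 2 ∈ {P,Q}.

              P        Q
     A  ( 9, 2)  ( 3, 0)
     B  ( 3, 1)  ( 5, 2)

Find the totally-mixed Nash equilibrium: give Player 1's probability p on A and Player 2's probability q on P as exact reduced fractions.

(p,q) = (1/3, 1/4)

P1 indiff ⇒ q·9+(1-q)·3 = q·3+(1-q)·5 ⇒ q(6) = (1-q)(2) ⇒ q = 1/4
P2 indiff ⇒ p·2+(1-p)·1 = p·0+(1-p)·2 ⇒ p(2) = (1-p)(1) ⇒ p = 1/3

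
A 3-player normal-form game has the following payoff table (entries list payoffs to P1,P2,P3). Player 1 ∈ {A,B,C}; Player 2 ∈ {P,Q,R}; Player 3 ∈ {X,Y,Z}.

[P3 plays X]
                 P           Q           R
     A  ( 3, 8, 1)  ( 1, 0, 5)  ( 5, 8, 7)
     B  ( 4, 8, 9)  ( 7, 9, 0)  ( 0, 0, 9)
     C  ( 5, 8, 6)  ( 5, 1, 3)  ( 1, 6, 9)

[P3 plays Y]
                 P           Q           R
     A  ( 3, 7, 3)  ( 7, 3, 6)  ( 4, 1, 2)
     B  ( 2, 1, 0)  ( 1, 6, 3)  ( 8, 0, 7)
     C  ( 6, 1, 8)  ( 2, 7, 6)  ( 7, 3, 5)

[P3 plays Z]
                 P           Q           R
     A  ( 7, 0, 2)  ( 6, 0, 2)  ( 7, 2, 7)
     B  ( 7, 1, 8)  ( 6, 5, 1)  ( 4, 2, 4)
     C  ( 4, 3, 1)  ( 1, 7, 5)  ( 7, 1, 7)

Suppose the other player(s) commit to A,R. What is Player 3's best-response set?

u_3(X vs A,R) = 7
u_3(Y vs A,R) = 2
u_3(Z vs A,R) = 7
max payoff 7 at {X,Z}

BR_3 = {X,Z}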